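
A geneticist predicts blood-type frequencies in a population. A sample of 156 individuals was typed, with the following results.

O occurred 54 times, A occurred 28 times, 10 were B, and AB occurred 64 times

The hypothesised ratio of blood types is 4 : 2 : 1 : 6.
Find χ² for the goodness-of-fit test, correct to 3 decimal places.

Ratio total = 13. Expected counts: 156×4/13 = 48, 156×2/13 = 24, 156×1/13 = 12, 156×6/13 = 72.
χ² = (54−48)²/48 + (28−24)²/24 + (10−12)²/12 + (64−72)²/72
   = 0.7500 + 0.6667 + 0.3333 + 0.8889
Sum = 2.639

2.639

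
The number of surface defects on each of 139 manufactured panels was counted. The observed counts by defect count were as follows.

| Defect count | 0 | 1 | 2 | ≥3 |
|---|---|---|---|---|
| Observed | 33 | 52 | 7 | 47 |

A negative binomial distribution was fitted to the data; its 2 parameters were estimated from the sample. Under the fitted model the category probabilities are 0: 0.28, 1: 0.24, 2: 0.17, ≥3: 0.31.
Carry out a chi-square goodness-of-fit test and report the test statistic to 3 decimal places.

23.374

Expected counts E_i = n·p_i: 139×0.28 = 38.92, 139×0.24 = 33.36, 139×0.17 = 23.63, 139×0.31 = 43.09.
χ² = (33−38.92)²/38.92 + (52−33.36)²/33.36 + (7−23.63)²/23.63 + (47−43.09)²/43.09
   = 0.9005 + 10.4152 + 11.7036 + 0.3548
Sum = 23.374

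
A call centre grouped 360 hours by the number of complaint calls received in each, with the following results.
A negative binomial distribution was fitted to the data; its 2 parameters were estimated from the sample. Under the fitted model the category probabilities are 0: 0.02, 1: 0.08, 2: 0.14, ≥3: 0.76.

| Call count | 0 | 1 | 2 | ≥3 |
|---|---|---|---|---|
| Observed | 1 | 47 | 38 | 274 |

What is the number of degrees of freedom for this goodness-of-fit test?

1

There are k = 4 categories and 2 parameters estimated from the data, so df = 4 − 1 − 2 = 1.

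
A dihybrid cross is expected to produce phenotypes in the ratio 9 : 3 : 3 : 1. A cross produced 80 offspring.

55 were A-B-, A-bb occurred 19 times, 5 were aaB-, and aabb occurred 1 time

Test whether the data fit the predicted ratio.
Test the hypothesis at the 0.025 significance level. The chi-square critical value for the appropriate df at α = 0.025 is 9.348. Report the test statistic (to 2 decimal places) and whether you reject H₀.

13.16; reject

Ratio total = 16. Expected counts: 80×9/16 = 45, 80×3/16 = 15, 80×3/16 = 15, 80×1/16 = 5.
A-B-: (55 − 45)²/45 = 100/45 = 2.222
A-bb: (19 − 15)²/15 = 16/15 = 1.067
aaB-: (5 − 15)²/15 = 100/15 = 6.667
aabb: (1 − 5)²/5 = 16/5 = 3.200
Sum = 13.16
df = 3. Since 13.16 > 9.348, we reject H₀.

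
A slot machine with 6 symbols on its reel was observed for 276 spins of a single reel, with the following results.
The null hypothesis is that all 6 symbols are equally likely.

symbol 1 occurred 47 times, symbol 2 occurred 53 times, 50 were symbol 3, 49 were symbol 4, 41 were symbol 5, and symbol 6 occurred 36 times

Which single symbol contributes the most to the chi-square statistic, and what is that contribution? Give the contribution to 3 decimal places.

Under H₀ each category has probability 1/6, so each expected count is 276/6 = 46.
symbol 1: (47 − 46)²/46 = 1/46 = 0.0217
symbol 2: (53 − 46)²/46 = 49/46 = 1.0652
symbol 3: (50 − 46)²/46 = 16/46 = 0.3478
symbol 4: (49 − 46)²/46 = 9/46 = 0.1957
symbol 5: (41 − 46)²/46 = 25/46 = 0.5435
symbol 6: (36 − 46)²/46 = 100/46 = 2.1739
The largest term is for symbol 6: 2.174.

symbol 6, 2.174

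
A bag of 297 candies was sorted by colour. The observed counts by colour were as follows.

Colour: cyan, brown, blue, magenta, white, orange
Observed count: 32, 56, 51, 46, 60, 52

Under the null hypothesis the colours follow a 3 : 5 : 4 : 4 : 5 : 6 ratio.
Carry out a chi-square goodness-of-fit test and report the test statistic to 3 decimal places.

Ratio total = 27. Expected counts: 297×3/27 = 33, 297×5/27 = 55, 297×4/27 = 44, 297×4/27 = 44, 297×5/27 = 55, 297×6/27 = 66.
cyan: (32 − 33)²/33 = 1/33 = 0.0303
brown: (56 − 55)²/55 = 1/55 = 0.0182
blue: (51 − 44)²/44 = 49/44 = 1.1136
magenta: (46 − 44)²/44 = 4/44 = 0.0909
white: (60 − 55)²/55 = 25/55 = 0.4545
orange: (52 − 66)²/66 = 196/66 = 2.9697
Sum = 4.677

4.677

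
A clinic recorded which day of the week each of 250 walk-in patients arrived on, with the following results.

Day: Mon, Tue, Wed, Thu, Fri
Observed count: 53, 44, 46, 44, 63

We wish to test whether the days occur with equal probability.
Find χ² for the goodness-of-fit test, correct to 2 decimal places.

Under H₀ each category has probability 1/5, so each expected count is 250/5 = 50.
χ² = (53−50)²/50 + (44−50)²/50 + (46−50)²/50 + (44−50)²/50 + (63−50)²/50
   = 0.180 + 0.720 + 0.320 + 0.720 + 3.380
Sum = 5.32

5.32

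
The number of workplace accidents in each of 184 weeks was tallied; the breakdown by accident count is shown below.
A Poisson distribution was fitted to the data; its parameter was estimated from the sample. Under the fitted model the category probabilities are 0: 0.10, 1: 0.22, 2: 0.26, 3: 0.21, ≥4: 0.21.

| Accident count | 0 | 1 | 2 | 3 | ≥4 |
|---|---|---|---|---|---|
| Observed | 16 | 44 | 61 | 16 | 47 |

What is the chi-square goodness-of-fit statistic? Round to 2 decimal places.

19.31

Expected counts E_i = n·p_i: 184×0.10 = 18.4, 184×0.22 = 40.48, 184×0.26 = 47.84, 184×0.21 = 38.64, 184×0.21 = 38.64.
cat         O        E   (O−E)²/E
0          16     18.4      0.313
1          44    40.48      0.306
2          61    47.84      3.620
3          16    38.64     13.265
≥4         47    38.64      1.809
Sum = 19.31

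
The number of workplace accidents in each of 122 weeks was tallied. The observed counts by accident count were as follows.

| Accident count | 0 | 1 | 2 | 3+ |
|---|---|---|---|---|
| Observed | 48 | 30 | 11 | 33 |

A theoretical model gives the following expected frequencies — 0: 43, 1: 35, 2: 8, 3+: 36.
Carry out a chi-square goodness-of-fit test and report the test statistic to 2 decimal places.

0: (48 − 43)²/43 = 25/43 = 0.581
1: (30 − 35)²/35 = 25/35 = 0.714
2: (11 − 8)²/8 = 9/8 = 1.125
3+: (33 − 36)²/36 = 9/36 = 0.250
Sum = 2.67

2.67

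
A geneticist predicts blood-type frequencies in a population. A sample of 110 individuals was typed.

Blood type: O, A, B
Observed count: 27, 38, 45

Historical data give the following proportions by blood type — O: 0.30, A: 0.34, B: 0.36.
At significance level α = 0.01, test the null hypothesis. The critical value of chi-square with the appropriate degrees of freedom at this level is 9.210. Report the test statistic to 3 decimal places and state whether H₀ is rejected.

1.837; do not reject

Expected counts E_i = n·p_i: 110×0.30 = 33, 110×0.34 = 37.4, 110×0.36 = 39.6.
χ² = (27−33)²/33 + (38−37.4)²/37.4 + (45−39.6)²/39.6
   = 1.0909 + 0.0096 + 0.7364
Sum = 1.837
df = 2. Since 1.837 < 9.210, we do not reject H₀.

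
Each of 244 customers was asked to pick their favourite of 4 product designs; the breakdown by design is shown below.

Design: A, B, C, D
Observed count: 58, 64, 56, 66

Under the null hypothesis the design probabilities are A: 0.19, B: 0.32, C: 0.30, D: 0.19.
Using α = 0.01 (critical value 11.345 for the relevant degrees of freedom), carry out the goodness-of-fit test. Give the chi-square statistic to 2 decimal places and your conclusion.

Expected counts E_i = n·p_i: 244×0.19 = 46.36, 244×0.32 = 78.08, 244×0.30 = 73.2, 244×0.19 = 46.36.
cat         O        E   (O−E)²/E
A          58    46.36      2.923
B          64    78.08      2.539
C          56     73.2      4.042
D          66    46.36      8.320
Sum = 17.82
df = 3. Since 17.82 > 11.345, we reject H₀.

17.82; reject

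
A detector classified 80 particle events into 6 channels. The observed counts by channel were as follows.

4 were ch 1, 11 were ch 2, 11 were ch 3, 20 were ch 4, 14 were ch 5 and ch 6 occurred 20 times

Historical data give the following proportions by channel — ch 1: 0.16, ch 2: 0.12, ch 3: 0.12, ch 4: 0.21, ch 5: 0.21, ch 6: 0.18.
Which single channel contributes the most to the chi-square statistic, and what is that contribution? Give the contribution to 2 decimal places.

ch 1, 6.05

Expected counts E_i = n·p_i: 80×0.16 = 12.8, 80×0.12 = 9.6, 80×0.12 = 9.6, 80×0.21 = 16.8, 80×0.21 = 16.8, 80×0.18 = 14.4.
ch 1: (4 − 12.8)²/12.8 = 77.44/12.8 = 6.050
ch 2: (11 − 9.6)²/9.6 = 1.96/9.6 = 0.204
ch 3: (11 − 9.6)²/9.6 = 1.96/9.6 = 0.204
ch 4: (20 − 16.8)²/16.8 = 10.24/16.8 = 0.610
ch 5: (14 − 16.8)²/16.8 = 7.84/16.8 = 0.467
ch 6: (20 − 14.4)²/14.4 = 31.36/14.4 = 2.178
The largest term is for ch 1: 6.05.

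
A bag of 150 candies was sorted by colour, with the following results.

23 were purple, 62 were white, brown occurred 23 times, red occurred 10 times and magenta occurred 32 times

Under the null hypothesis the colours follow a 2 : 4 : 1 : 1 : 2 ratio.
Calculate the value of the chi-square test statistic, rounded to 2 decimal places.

7.77

Ratio total = 10. Expected counts: 150×2/10 = 30, 150×4/10 = 60, 150×1/10 = 15, 150×1/10 = 15, 150×2/10 = 30.
purple: (23 − 30)²/30 = 49/30 = 1.633
white: (62 − 60)²/60 = 4/60 = 0.067
brown: (23 − 15)²/15 = 64/15 = 4.267
red: (10 − 15)²/15 = 25/15 = 1.667
magenta: (32 − 30)²/30 = 4/30 = 0.133
Sum = 7.77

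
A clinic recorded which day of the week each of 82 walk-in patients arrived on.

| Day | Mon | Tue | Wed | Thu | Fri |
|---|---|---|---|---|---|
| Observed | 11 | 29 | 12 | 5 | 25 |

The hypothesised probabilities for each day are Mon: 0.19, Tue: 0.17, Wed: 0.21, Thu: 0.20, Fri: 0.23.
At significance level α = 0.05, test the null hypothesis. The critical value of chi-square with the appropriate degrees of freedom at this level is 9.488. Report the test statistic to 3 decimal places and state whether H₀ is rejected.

Expected counts E_i = n·p_i: 82×0.19 = 15.58, 82×0.17 = 13.94, 82×0.21 = 17.22, 82×0.20 = 16.4, 82×0.23 = 18.86.
cat         O        E   (O−E)²/E
Mon        11    15.58     1.3464
Tue        29    13.94    16.2700
Wed        12    17.22     1.5824
Thu         5     16.4     7.9244
Fri        25    18.86     1.9989
Sum = 29.122
df = 4. Since 29.122 > 9.488, we reject H₀.

29.122; reject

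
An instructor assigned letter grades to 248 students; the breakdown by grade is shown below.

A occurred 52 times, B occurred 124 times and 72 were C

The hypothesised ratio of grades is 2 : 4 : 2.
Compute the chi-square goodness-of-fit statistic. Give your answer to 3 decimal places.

3.226

Ratio total = 8. Expected counts: 248×2/8 = 62, 248×4/8 = 124, 248×2/8 = 62.
A: (52 − 62)²/62 = 100/62 = 1.6129
B: (124 − 124)²/124 = 0/124 = 0.0000
C: (72 − 62)²/62 = 100/62 = 1.6129
Sum = 3.226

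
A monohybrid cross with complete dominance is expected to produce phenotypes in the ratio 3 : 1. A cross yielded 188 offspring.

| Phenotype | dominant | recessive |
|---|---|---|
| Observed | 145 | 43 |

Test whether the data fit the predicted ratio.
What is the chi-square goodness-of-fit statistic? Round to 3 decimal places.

Ratio total = 4. Expected counts: 188×3/4 = 141, 188×1/4 = 47.
cat            O        E   (O−E)²/E
dominant     145      141     0.1135
recessive     43       47     0.3404
Sum = 0.454

0.454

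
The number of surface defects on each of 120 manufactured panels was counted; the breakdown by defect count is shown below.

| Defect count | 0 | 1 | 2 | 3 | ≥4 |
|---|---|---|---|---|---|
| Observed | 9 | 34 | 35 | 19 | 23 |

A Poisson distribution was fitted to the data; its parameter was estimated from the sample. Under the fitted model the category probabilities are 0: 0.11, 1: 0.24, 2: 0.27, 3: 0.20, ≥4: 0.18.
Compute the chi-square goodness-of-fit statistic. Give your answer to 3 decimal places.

Expected counts E_i = n·p_i: 120×0.11 = 13.2, 120×0.24 = 28.8, 120×0.27 = 32.4, 120×0.20 = 24, 120×0.18 = 21.6.
0: (9 − 13.2)²/13.2 = 17.64/13.2 = 1.3364
1: (34 − 28.8)²/28.8 = 27.04/28.8 = 0.9389
2: (35 − 32.4)²/32.4 = 6.76/32.4 = 0.2086
3: (19 − 24)²/24 = 25/24 = 1.0417
≥4: (23 − 21.6)²/21.6 = 1.96/21.6 = 0.0907
Sum = 3.616

3.616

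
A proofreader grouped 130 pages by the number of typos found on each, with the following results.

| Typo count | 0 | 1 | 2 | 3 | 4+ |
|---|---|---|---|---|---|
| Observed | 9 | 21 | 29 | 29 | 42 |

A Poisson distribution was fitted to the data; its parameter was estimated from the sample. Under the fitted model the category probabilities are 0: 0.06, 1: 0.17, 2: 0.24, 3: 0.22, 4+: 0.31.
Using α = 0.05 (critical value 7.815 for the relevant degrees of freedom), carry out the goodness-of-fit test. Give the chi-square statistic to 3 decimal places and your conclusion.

Expected counts E_i = n·p_i: 130×0.06 = 7.8, 130×0.17 = 22.1, 130×0.24 = 31.2, 130×0.22 = 28.6, 130×0.31 = 40.3.
χ² = (9−7.8)²/7.8 + (21−22.1)²/22.1 + (29−31.2)²/31.2 + (29−28.6)²/28.6 + (42−40.3)²/40.3
   = 0.1846 + 0.0548 + 0.1551 + 0.0056 + 0.0717
Sum = 0.472
df = 3. Since 0.472 < 7.815, we do not reject H₀.

0.472; do not reject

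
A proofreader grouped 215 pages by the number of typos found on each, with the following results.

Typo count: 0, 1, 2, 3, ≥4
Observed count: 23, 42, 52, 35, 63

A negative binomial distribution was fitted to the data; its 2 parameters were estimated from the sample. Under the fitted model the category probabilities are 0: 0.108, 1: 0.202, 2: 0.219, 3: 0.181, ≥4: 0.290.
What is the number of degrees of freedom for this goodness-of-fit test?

2

There are k = 5 categories and 2 parameters estimated from the data, so df = 5 − 1 − 2 = 2.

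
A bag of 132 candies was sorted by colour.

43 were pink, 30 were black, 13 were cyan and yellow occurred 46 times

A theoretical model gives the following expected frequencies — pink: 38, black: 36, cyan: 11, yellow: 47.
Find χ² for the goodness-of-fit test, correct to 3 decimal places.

2.043

cat         O        E   (O−E)²/E
pink       43       38     0.6579
black      30       36     1.0000
cyan       13       11     0.3636
yellow     46       47     0.0213
Sum = 2.043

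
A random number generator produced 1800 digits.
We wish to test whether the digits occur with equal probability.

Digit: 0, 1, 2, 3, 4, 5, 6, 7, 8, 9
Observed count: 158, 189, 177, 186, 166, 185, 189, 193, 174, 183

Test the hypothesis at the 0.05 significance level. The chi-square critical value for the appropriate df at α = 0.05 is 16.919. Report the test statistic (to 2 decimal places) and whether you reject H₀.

Under H₀ each category has probability 1/10, so each expected count is 1800/10 = 180.
cat         O        E   (O−E)²/E
0         158      180      2.689
1         189      180      0.450
2         177      180      0.050
3         186      180      0.200
4         166      180      1.089
5         185      180      0.139
6         189      180      0.450
7         193      180      0.939
8         174      180      0.200
9         183      180      0.050
Sum = 6.26
df = 9. Since 6.26 < 16.919, we do not reject H₀.

6.26; do not reject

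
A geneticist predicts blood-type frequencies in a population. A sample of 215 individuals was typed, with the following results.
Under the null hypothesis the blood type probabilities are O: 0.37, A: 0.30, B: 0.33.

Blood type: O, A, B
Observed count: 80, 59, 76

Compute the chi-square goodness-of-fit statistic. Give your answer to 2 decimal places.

Expected counts E_i = n·p_i: 215×0.37 = 79.55, 215×0.30 = 64.5, 215×0.33 = 70.95.
O: (80 − 79.55)²/79.55 = 0.2025/79.55 = 0.003
A: (59 − 64.5)²/64.5 = 30.25/64.5 = 0.469
B: (76 − 70.95)²/70.95 = 25.5025/70.95 = 0.359
Sum = 0.83

0.83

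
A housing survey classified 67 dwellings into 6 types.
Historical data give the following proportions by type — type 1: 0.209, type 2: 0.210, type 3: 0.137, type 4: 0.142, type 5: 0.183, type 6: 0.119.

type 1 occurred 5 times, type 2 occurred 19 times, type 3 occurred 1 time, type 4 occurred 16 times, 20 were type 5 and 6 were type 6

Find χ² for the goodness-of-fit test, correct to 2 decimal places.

Expected counts E_i = n·p_i: 67×0.209 = 14.003, 67×0.210 = 14.07, 67×0.137 = 9.179, 67×0.142 = 9.514, 67×0.183 = 12.261, 67×0.119 = 7.973.
cat         O        E   (O−E)²/E
type 1      5   14.003      5.788
type 2     19    14.07      1.727
type 3      1    9.179      7.288
type 4     16    9.514      4.422
type 5     20   12.261      4.885
type 6      6    7.973      0.488
Sum = 24.60

24.60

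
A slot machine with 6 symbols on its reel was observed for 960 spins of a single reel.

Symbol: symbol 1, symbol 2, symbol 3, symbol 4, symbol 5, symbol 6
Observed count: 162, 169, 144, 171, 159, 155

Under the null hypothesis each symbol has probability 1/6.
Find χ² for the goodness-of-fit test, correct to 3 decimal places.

3.050

Under H₀ each category has probability 1/6, so each expected count is 960/6 = 160.
symbol 1: (162 − 160)²/160 = 4/160 = 0.0250
symbol 2: (169 − 160)²/160 = 81/160 = 0.5063
symbol 3: (144 − 160)²/160 = 256/160 = 1.6000
symbol 4: (171 − 160)²/160 = 121/160 = 0.7563
symbol 5: (159 − 160)²/160 = 1/160 = 0.0063
symbol 6: (155 − 160)²/160 = 25/160 = 0.1563
Sum = 3.050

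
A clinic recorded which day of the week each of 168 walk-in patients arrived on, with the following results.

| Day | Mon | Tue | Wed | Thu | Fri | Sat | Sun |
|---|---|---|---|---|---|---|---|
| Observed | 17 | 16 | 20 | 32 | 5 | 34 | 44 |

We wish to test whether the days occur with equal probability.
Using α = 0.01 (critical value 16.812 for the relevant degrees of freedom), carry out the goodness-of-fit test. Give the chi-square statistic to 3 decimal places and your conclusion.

43.917; reject

Under H₀ each category has probability 1/7, so each expected count is 168/7 = 24.
cat         O        E   (O−E)²/E
Mon        17       24     2.0417
Tue        16       24     2.6667
Wed        20       24     0.6667
Thu        32       24     2.6667
Fri         5       24    15.0417
Sat        34       24     4.1667
Sun        44       24    16.6667
Sum = 43.917
df = 6. Since 43.917 > 16.812, we reject H₀.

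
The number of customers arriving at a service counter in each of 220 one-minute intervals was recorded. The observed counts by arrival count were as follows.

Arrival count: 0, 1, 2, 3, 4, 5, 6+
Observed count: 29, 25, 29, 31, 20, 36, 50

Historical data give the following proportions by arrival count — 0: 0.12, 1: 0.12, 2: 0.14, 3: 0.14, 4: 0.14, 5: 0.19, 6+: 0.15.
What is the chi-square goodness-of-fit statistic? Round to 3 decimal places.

13.786

Expected counts E_i = n·p_i: 220×0.12 = 26.4, 220×0.12 = 26.4, 220×0.14 = 30.8, 220×0.14 = 30.8, 220×0.14 = 30.8, 220×0.19 = 41.8, 220×0.15 = 33.
0: (29 − 26.4)²/26.4 = 6.76/26.4 = 0.2561
1: (25 − 26.4)²/26.4 = 1.96/26.4 = 0.0742
2: (29 − 30.8)²/30.8 = 3.24/30.8 = 0.1052
3: (31 − 30.8)²/30.8 = 0.04/30.8 = 0.0013
4: (20 − 30.8)²/30.8 = 116.64/30.8 = 3.7870
5: (36 − 41.8)²/41.8 = 33.64/41.8 = 0.8048
6+: (50 − 33)²/33 = 289/33 = 8.7576
Sum = 13.786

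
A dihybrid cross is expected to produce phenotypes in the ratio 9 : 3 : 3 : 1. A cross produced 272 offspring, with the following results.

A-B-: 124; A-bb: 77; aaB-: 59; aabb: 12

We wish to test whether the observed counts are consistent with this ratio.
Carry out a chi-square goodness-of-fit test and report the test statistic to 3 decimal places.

21.477

Ratio total = 16. Expected counts: 272×9/16 = 153, 272×3/16 = 51, 272×3/16 = 51, 272×1/16 = 17.
A-B-: (124 − 153)²/153 = 841/153 = 5.4967
A-bb: (77 − 51)²/51 = 676/51 = 13.2549
aaB-: (59 − 51)²/51 = 64/51 = 1.2549
aabb: (12 − 17)²/17 = 25/17 = 1.4706
Sum = 21.477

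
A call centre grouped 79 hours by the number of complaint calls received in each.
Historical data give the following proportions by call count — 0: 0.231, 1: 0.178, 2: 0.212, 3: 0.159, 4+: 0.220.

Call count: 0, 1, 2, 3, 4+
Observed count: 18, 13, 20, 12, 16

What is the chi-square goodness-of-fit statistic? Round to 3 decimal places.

Expected counts E_i = n·p_i: 79×0.231 = 18.249, 79×0.178 = 14.062, 79×0.212 = 16.748, 79×0.159 = 12.561, 79×0.220 = 17.38.
0: (18 − 18.249)²/18.249 = 0.062001/18.249 = 0.0034
1: (13 − 14.062)²/14.062 = 1.127844/14.062 = 0.0802
2: (20 − 16.748)²/16.748 = 10.575504/16.748 = 0.6314
3: (12 − 12.561)²/12.561 = 0.314721/12.561 = 0.0251
4+: (16 − 17.38)²/17.38 = 1.9044/17.38 = 0.1096
Sum = 0.850

0.850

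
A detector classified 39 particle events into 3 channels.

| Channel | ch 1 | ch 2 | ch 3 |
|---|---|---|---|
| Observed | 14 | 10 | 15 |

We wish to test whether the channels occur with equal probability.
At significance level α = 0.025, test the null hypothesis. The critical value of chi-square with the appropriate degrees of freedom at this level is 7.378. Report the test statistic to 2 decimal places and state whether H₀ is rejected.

Under H₀ each category has probability 1/3, so each expected count is 39/3 = 13.
χ² = (14−13)²/13 + (10−13)²/13 + (15−13)²/13
   = 0.077 + 0.692 + 0.308
Sum = 1.08
df = 2. Since 1.08 < 7.378, we do not reject H₀.

1.08; do not reject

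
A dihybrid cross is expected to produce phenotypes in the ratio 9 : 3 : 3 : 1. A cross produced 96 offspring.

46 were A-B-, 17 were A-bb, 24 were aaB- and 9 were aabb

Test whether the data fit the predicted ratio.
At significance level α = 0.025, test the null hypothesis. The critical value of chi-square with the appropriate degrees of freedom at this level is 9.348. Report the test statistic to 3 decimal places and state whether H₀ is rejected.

4.741; do not reject

Ratio total = 16. Expected counts: 96×9/16 = 54, 96×3/16 = 18, 96×3/16 = 18, 96×1/16 = 6.
A-B-: (46 − 54)²/54 = 64/54 = 1.1852
A-bb: (17 − 18)²/18 = 1/18 = 0.0556
aaB-: (24 − 18)²/18 = 36/18 = 2.0000
aabb: (9 − 6)²/6 = 9/6 = 1.5000
Sum = 4.741
df = 3. Since 4.741 < 9.348, we do not reject H₀.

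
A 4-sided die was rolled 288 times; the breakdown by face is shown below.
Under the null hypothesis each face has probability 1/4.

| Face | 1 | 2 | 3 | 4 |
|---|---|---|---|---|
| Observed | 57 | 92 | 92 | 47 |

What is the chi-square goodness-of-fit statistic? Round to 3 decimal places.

22.917

Expected count for each of the 4 categories: 288/4 = 72.
1: (57 − 72)²/72 = 225/72 = 3.1250
2: (92 − 72)²/72 = 400/72 = 5.5556
3: (92 − 72)²/72 = 400/72 = 5.5556
4: (47 − 72)²/72 = 625/72 = 8.6806
Sum = 22.917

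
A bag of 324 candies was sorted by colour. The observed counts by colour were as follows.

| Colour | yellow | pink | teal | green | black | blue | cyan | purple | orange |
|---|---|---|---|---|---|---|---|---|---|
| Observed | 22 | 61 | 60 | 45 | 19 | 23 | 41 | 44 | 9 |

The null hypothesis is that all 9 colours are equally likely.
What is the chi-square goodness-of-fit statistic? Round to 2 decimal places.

Expected count for each of the 9 categories: 324/9 = 36.
cat         O        E   (O−E)²/E
yellow     22       36      5.444
pink       61       36     17.361
teal       60       36     16.000
green      45       36      2.250
black      19       36      8.028
blue       23       36      4.694
cyan       41       36      0.694
purple     44       36      1.778
orange      9       36     20.250
Sum = 76.50

76.50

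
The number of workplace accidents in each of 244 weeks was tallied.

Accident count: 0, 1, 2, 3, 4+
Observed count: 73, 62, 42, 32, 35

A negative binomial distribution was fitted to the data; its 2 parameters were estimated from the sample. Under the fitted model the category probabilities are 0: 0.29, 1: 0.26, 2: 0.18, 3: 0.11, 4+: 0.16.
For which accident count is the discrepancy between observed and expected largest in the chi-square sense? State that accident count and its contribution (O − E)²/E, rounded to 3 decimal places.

3, 0.992

Expected counts E_i = n·p_i: 244×0.29 = 70.76, 244×0.26 = 63.44, 244×0.18 = 43.92, 244×0.11 = 26.84, 244×0.16 = 39.04.
cat         O        E   (O−E)²/E
0          73    70.76     0.0709
1          62    63.44     0.0327
2          42    43.92     0.0839
3          32    26.84     0.9920
4+         35    39.04     0.4181
The largest term is for 3: 0.992.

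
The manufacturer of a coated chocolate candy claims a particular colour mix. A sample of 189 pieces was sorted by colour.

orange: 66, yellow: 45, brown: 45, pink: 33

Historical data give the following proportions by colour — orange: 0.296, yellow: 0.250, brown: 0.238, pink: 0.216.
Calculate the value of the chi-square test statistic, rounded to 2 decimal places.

3.41

Expected counts E_i = n·p_i: 189×0.296 = 55.944, 189×0.250 = 47.25, 189×0.238 = 44.982, 189×0.216 = 40.824.
χ² = (66−55.944)²/55.944 + (45−47.25)²/47.25 + (45−44.982)²/44.982 + (33−40.824)²/40.824
   = 1.808 + 0.107 + 0.000 + 1.499
Sum = 3.41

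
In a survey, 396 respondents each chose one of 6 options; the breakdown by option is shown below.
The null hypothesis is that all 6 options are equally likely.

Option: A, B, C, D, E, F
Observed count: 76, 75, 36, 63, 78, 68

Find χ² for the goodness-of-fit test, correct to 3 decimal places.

Expected count for each of the 6 categories: 396/6 = 66.
A: (76 − 66)²/66 = 100/66 = 1.5152
B: (75 − 66)²/66 = 81/66 = 1.2273
C: (36 − 66)²/66 = 900/66 = 13.6364
D: (63 − 66)²/66 = 9/66 = 0.1364
E: (78 − 66)²/66 = 144/66 = 2.1818
F: (68 − 66)²/66 = 4/66 = 0.0606
Sum = 18.758

18.758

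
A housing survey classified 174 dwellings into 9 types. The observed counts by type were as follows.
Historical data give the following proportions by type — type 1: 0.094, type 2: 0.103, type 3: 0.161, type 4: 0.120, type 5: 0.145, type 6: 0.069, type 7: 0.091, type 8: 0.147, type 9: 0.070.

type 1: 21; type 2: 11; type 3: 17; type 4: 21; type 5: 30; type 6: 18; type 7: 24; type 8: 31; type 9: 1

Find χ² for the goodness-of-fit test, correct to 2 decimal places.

27.84

Expected counts E_i = n·p_i: 174×0.094 = 16.356, 174×0.103 = 17.922, 174×0.161 = 28.014, 174×0.120 = 20.88, 174×0.145 = 25.23, 174×0.069 = 12.006, 174×0.091 = 15.834, 174×0.147 = 25.578, 174×0.070 = 12.18.
cat         O        E   (O−E)²/E
type 1     21   16.356      1.319
type 2     11   17.922      2.673
type 3     17   28.014      4.330
type 4     21    20.88      0.001
type 5     30    25.23      0.902
type 6     18   12.006      2.993
type 7     24   15.834      4.211
type 8     31   25.578      1.149
type 9      1    12.18     10.262
Sum = 27.84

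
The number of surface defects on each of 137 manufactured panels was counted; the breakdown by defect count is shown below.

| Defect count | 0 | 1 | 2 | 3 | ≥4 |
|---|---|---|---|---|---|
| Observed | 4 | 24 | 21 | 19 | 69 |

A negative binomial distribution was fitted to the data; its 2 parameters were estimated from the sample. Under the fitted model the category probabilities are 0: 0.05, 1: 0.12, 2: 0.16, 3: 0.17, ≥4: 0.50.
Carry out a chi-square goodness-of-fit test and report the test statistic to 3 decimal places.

Expected counts E_i = n·p_i: 137×0.05 = 6.85, 137×0.12 = 16.44, 137×0.16 = 21.92, 137×0.17 = 23.29, 137×0.50 = 68.5.
χ² = (4−6.85)²/6.85 + (24−16.44)²/16.44 + (21−21.92)²/21.92 + (19−23.29)²/23.29 + (69−68.5)²/68.5
   = 1.1858 + 3.4765 + 0.0386 + 0.7902 + 0.0036
Sum = 5.495

5.495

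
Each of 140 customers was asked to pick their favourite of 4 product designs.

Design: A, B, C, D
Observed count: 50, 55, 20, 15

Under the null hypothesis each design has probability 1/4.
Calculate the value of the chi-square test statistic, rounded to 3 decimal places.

35.714

Expected count for each of the 4 categories: 140/4 = 35.
cat         O        E   (O−E)²/E
A          50       35     6.4286
B          55       35    11.4286
C          20       35     6.4286
D          15       35    11.4286
Sum = 35.714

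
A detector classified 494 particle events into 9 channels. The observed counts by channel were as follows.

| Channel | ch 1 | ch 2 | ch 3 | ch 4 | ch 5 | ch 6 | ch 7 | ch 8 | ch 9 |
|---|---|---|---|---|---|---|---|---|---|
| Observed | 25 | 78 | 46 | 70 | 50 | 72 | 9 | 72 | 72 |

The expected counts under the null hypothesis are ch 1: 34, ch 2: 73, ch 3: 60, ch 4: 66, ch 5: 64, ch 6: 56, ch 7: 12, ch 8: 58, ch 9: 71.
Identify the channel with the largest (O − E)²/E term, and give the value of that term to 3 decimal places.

ch 6, 4.571

ch 1: (25 − 34)²/34 = 81/34 = 2.3824
ch 2: (78 − 73)²/73 = 25/73 = 0.3425
ch 3: (46 − 60)²/60 = 196/60 = 3.2667
ch 4: (70 − 66)²/66 = 16/66 = 0.2424
ch 5: (50 − 64)²/64 = 196/64 = 3.0625
ch 6: (72 − 56)²/56 = 256/56 = 4.5714
ch 7: (9 − 12)²/12 = 9/12 = 0.7500
ch 8: (72 − 58)²/58 = 196/58 = 3.3793
ch 9: (72 − 71)²/71 = 1/71 = 0.0141
The largest term is for ch 6: 4.571.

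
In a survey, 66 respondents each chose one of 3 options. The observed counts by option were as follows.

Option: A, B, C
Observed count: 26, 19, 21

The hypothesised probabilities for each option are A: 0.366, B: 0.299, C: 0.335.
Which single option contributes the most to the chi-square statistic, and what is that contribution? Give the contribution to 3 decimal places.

Expected counts E_i = n·p_i: 66×0.366 = 24.156, 66×0.299 = 19.734, 66×0.335 = 22.11.
cat         O        E   (O−E)²/E
A          26   24.156     0.1408
B          19   19.734     0.0273
C          21    22.11     0.0557
The largest term is for A: 0.141.

A, 0.141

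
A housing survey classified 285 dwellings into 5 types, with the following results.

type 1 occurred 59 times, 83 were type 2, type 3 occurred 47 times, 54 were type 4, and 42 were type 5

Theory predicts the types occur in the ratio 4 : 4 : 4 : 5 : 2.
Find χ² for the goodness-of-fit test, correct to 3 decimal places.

Ratio total = 19. Expected counts: 285×4/19 = 60, 285×4/19 = 60, 285×4/19 = 60, 285×5/19 = 75, 285×2/19 = 30.
type 1: (59 − 60)²/60 = 1/60 = 0.0167
type 2: (83 − 60)²/60 = 529/60 = 8.8167
type 3: (47 − 60)²/60 = 169/60 = 2.8167
type 4: (54 − 75)²/75 = 441/75 = 5.8800
type 5: (42 − 30)²/30 = 144/30 = 4.8000
Sum = 22.330

22.330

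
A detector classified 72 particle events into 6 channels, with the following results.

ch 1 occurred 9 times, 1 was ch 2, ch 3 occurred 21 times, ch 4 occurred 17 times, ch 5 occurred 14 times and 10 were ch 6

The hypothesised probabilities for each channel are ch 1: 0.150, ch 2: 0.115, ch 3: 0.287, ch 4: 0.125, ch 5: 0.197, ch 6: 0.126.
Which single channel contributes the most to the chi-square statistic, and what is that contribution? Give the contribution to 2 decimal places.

Expected counts E_i = n·p_i: 72×0.150 = 10.8, 72×0.115 = 8.28, 72×0.287 = 20.664, 72×0.125 = 9, 72×0.197 = 14.184, 72×0.126 = 9.072.
χ² = (9−10.8)²/10.8 + (1−8.28)²/8.28 + (21−20.664)²/20.664 + (17−9)²/9 + (14−14.184)²/14.184 + (10−9.072)²/9.072
   = 0.300 + 6.401 + 0.005 + 7.111 + 0.002 + 0.095
The largest term is for ch 4: 7.11.

ch 4, 7.11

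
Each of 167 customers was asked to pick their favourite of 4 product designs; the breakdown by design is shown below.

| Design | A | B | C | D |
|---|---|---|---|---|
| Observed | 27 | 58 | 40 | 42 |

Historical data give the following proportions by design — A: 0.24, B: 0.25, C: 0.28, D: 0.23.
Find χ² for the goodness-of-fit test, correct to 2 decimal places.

11.91

Expected counts E_i = n·p_i: 167×0.24 = 40.08, 167×0.25 = 41.75, 167×0.28 = 46.76, 167×0.23 = 38.41.
A: (27 − 40.08)²/40.08 = 171.0864/40.08 = 4.269
B: (58 − 41.75)²/41.75 = 264.0625/41.75 = 6.325
C: (40 − 46.76)²/46.76 = 45.6976/46.76 = 0.977
D: (42 − 38.41)²/38.41 = 12.8881/38.41 = 0.336
Sum = 11.91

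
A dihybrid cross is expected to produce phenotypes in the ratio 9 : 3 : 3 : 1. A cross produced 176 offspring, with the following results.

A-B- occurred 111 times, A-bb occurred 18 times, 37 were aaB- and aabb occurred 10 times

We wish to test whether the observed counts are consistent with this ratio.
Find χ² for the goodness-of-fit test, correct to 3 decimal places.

8.848

Ratio total = 16. Expected counts: 176×9/16 = 99, 176×3/16 = 33, 176×3/16 = 33, 176×1/16 = 11.
A-B-: (111 − 99)²/99 = 144/99 = 1.4545
A-bb: (18 − 33)²/33 = 225/33 = 6.8182
aaB-: (37 − 33)²/33 = 16/33 = 0.4848
aabb: (10 − 11)²/11 = 1/11 = 0.0909
Sum = 8.848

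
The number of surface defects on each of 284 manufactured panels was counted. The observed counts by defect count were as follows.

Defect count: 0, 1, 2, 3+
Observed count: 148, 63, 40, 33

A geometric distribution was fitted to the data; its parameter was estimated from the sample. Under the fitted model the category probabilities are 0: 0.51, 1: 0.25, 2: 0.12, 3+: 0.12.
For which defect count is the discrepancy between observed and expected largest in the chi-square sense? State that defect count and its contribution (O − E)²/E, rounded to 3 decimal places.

Expected counts E_i = n·p_i: 284×0.51 = 144.84, 284×0.25 = 71, 284×0.12 = 34.08, 284×0.12 = 34.08.
0: (148 − 144.84)²/144.84 = 9.9856/144.84 = 0.0689
1: (63 − 71)²/71 = 64/71 = 0.9014
2: (40 − 34.08)²/34.08 = 35.0464/34.08 = 1.0284
3+: (33 − 34.08)²/34.08 = 1.1664/34.08 = 0.0342
The largest term is for 2: 1.028.

2, 1.028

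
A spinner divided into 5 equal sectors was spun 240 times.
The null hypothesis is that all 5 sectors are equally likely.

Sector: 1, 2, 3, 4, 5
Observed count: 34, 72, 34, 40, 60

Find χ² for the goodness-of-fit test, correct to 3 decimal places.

Expected count for each of the 5 categories: 240/5 = 48.
1: (34 − 48)²/48 = 196/48 = 4.0833
2: (72 − 48)²/48 = 576/48 = 12.0000
3: (34 − 48)²/48 = 196/48 = 4.0833
4: (40 − 48)²/48 = 64/48 = 1.3333
5: (60 − 48)²/48 = 144/48 = 3.0000
Sum = 24.500

24.500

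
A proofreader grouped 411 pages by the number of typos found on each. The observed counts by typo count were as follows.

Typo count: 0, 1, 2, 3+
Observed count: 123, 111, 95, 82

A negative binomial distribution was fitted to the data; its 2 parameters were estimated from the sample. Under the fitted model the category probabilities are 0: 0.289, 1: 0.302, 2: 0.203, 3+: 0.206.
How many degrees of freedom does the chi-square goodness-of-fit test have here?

1

There are k = 4 categories and 2 parameters estimated from the data, so df = 4 − 1 − 2 = 1.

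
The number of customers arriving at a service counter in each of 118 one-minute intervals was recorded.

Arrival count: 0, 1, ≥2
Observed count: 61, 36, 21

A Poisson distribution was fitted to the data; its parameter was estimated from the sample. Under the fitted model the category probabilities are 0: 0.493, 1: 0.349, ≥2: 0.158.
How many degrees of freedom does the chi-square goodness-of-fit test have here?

There are k = 3 categories and 1 parameter estimated from the data, so df = 3 − 1 − 1 = 1.

1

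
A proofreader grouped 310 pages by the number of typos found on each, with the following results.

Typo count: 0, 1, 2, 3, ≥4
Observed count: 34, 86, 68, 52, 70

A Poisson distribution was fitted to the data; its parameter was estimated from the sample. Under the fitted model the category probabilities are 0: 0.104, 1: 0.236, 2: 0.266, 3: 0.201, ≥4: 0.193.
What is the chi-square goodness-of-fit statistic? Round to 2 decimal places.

8.32

Expected counts E_i = n·p_i: 310×0.104 = 32.24, 310×0.236 = 73.16, 310×0.266 = 82.46, 310×0.201 = 62.31, 310×0.193 = 59.83.
cat         O        E   (O−E)²/E
0          34    32.24      0.096
1          86    73.16      2.253
2          68    82.46      2.536
3          52    62.31      1.706
≥4         70    59.83      1.729
Sum = 8.32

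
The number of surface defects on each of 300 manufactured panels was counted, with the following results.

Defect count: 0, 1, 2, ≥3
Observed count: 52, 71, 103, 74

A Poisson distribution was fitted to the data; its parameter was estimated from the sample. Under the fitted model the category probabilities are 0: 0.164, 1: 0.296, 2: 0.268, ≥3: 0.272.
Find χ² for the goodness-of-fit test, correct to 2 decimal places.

10.79

Expected counts E_i = n·p_i: 300×0.164 = 49.2, 300×0.296 = 88.8, 300×0.268 = 80.4, 300×0.272 = 81.6.
χ² = (52−49.2)²/49.2 + (71−88.8)²/88.8 + (103−80.4)²/80.4 + (74−81.6)²/81.6
   = 0.159 + 3.568 + 6.353 + 0.708
Sum = 10.79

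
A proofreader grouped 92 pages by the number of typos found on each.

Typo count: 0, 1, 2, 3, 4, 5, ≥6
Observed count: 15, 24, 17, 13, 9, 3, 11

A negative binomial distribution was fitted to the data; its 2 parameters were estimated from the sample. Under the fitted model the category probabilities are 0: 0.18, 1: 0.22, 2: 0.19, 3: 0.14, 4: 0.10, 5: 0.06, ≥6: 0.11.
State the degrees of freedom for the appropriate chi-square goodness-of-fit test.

4

There are k = 7 categories and 2 parameters estimated from the data, so df = 7 − 1 − 2 = 4.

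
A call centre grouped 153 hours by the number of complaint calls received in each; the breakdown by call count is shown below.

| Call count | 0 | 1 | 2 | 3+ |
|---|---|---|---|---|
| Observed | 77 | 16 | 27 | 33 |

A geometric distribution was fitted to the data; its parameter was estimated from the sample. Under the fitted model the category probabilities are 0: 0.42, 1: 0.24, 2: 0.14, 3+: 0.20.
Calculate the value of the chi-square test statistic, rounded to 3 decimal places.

15.859

Expected counts E_i = n·p_i: 153×0.42 = 64.26, 153×0.24 = 36.72, 153×0.14 = 21.42, 153×0.20 = 30.6.
cat         O        E   (O−E)²/E
0          77    64.26     2.5258
1          16    36.72    11.6917
2          27    21.42     1.4536
3+         33     30.6     0.1882
Sum = 15.859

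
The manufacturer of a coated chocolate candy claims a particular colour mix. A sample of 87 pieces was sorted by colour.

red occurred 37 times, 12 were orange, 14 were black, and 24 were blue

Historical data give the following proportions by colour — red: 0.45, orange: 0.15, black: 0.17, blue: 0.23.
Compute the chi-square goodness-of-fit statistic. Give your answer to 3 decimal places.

Expected counts E_i = n·p_i: 87×0.45 = 39.15, 87×0.15 = 13.05, 87×0.17 = 14.79, 87×0.23 = 20.01.
χ² = (37−39.15)²/39.15 + (12−13.05)²/13.05 + (14−14.79)²/14.79 + (24−20.01)²/20.01
   = 0.1181 + 0.0845 + 0.0422 + 0.7956
Sum = 1.040

1.040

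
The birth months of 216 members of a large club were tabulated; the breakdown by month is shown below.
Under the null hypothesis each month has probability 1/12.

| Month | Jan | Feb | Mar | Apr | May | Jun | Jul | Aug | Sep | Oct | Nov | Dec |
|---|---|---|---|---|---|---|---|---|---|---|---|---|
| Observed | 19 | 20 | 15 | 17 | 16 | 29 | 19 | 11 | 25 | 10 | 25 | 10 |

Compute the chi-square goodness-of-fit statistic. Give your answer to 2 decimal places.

Expected count for each of the 12 categories: 216/12 = 18.
Jan: (19 − 18)²/18 = 1/18 = 0.056
Feb: (20 − 18)²/18 = 4/18 = 0.222
Mar: (15 − 18)²/18 = 9/18 = 0.500
Apr: (17 − 18)²/18 = 1/18 = 0.056
May: (16 − 18)²/18 = 4/18 = 0.222
Jun: (29 − 18)²/18 = 121/18 = 6.722
Jul: (19 − 18)²/18 = 1/18 = 0.056
Aug: (11 − 18)²/18 = 49/18 = 2.722
Sep: (25 − 18)²/18 = 49/18 = 2.722
Oct: (10 − 18)²/18 = 64/18 = 3.556
Nov: (25 − 18)²/18 = 49/18 = 2.722
Dec: (10 − 18)²/18 = 64/18 = 3.556
Sum = 23.11

23.11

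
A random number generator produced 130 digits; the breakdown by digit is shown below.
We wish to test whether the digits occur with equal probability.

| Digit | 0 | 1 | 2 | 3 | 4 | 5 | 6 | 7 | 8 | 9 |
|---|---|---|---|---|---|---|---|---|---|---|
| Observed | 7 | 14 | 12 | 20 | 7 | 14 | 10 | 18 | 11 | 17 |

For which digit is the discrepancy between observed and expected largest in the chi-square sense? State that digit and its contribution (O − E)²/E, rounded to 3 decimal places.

Expected count for each of the 10 categories: 130/10 = 13.
0: (7 − 13)²/13 = 36/13 = 2.7692
1: (14 − 13)²/13 = 1/13 = 0.0769
2: (12 − 13)²/13 = 1/13 = 0.0769
3: (20 − 13)²/13 = 49/13 = 3.7692
4: (7 − 13)²/13 = 36/13 = 2.7692
5: (14 − 13)²/13 = 1/13 = 0.0769
6: (10 − 13)²/13 = 9/13 = 0.6923
7: (18 − 13)²/13 = 25/13 = 1.9231
8: (11 − 13)²/13 = 4/13 = 0.3077
9: (17 − 13)²/13 = 16/13 = 1.2308
The largest term is for 3: 3.769.

3, 3.769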